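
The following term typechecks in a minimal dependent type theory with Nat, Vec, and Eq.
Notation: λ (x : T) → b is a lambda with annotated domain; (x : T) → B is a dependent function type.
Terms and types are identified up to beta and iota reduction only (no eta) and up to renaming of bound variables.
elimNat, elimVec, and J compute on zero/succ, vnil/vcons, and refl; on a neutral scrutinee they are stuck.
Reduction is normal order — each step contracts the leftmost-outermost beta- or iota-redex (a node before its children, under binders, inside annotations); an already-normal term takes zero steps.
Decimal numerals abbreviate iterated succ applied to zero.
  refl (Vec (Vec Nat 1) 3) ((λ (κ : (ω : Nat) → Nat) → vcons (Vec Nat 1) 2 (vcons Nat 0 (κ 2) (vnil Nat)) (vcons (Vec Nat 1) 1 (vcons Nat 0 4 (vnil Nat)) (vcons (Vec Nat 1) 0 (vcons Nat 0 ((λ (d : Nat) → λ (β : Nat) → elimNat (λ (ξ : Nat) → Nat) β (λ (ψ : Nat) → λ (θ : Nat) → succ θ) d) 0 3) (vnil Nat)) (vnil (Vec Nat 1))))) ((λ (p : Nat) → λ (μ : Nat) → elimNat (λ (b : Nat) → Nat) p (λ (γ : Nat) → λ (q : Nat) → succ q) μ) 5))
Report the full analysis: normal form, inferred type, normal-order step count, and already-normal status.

reduced normal form:
  refl (Vec (Vec Nat 1) 3) (vcons (Vec Nat 1) 2 (vcons Nat 0 7 (vnil Nat)) (vcons (Vec Nat 1) 1 (vcons Nat 0 4 (vnil Nat)) (vcons (Vec Nat 1) 0 (vcons Nat 0 3 (vnil Nat)) (vnil (Vec Nat 1)))))
the term's type:
  Eq (Vec (Vec Nat 1) 3) (vcons (Vec Nat 1) 2 (vcons Nat 0 7 (vnil Nat)) (vcons (Vec Nat 1) 1 (vcons Nat 0 4 (vnil Nat)) (vcons (Vec Nat 1) 0 (vcons Nat 0 3 (vnil Nat)) (vnil (Vec Nat 1))))) (vcons (Vec Nat 1) 2 (vcons Nat 0 7 (vnil Nat)) (vcons (Vec Nat 1) 1 (vcons Nat 0 4 (vnil Nat)) (vcons (Vec Nat 1) 0 (vcons Nat 0 3 (vnil Nat)) (vnil (Vec Nat 1)))))
normal-order step count: 13
term was already normal: no
first contracted redex: a beta-redex


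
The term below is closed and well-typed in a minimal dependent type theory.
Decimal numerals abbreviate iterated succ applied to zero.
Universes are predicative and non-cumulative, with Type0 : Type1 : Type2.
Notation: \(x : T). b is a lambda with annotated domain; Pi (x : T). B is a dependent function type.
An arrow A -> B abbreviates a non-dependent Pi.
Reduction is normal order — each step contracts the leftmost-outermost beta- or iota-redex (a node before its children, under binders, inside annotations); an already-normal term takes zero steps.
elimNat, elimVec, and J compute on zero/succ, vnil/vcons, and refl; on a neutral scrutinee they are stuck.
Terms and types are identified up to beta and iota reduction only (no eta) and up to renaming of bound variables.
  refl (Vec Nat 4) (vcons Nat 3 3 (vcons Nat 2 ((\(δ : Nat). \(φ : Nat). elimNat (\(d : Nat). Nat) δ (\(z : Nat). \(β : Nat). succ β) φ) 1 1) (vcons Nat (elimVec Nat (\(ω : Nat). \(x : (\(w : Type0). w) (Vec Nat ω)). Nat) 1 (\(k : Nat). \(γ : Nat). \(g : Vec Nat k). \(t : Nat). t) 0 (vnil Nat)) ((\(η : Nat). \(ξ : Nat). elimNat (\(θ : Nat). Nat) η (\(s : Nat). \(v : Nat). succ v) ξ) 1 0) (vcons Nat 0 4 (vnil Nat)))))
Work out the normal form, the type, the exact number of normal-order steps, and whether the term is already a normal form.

normal form:
  refl (Vec Nat 4) (vcons Nat 3 3 (vcons Nat 2 2 (vcons Nat 1 1 (vcons Nat 0 4 (vnil Nat)))))
the term's type:
  Eq (Vec Nat 4) (vcons Nat 3 3 (vcons Nat 2 2 (vcons Nat 1 1 (vcons Nat 0 4 (vnil Nat))))) (vcons Nat 3 3 (vcons Nat 2 2 (vcons Nat 1 1 (vcons Nat 0 4 (vnil Nat)))))
steps to reach normal form (normal order): 10
started in normal form: no
first redex: a beta-redex


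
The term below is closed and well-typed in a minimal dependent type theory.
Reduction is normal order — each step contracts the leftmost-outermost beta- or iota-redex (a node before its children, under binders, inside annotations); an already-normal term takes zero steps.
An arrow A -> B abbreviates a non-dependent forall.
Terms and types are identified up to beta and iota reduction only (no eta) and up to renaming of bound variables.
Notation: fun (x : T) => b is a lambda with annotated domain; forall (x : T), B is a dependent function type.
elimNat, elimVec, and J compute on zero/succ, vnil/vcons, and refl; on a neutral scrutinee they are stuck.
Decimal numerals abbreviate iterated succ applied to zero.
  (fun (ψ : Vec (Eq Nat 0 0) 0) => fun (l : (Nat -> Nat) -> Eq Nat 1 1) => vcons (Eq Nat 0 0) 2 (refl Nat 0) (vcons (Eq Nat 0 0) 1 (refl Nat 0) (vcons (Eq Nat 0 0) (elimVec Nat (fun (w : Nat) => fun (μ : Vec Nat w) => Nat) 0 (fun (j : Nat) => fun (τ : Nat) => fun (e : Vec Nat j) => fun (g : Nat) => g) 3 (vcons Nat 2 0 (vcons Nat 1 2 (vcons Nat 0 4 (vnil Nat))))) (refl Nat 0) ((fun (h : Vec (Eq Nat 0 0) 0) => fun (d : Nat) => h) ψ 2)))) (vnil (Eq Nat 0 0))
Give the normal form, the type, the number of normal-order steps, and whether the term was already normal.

reduced normal form:
  fun (ψ : (Nat -> Nat) -> Eq Nat 1 1) => vcons (Eq Nat 0 0) 2 (refl Nat 0) (vcons (Eq Nat 0 0) 1 (refl Nat 0) (vcons (Eq Nat 0 0) 0 (refl Nat 0) (vnil (Eq Nat 0 0))))
inferred type:
  ((Nat -> Nat) -> Eq Nat 1 1) -> Vec (Eq Nat 0 0) 3
reduction steps (normal order): 19
term was already normal: no
first redex: a beta-redex


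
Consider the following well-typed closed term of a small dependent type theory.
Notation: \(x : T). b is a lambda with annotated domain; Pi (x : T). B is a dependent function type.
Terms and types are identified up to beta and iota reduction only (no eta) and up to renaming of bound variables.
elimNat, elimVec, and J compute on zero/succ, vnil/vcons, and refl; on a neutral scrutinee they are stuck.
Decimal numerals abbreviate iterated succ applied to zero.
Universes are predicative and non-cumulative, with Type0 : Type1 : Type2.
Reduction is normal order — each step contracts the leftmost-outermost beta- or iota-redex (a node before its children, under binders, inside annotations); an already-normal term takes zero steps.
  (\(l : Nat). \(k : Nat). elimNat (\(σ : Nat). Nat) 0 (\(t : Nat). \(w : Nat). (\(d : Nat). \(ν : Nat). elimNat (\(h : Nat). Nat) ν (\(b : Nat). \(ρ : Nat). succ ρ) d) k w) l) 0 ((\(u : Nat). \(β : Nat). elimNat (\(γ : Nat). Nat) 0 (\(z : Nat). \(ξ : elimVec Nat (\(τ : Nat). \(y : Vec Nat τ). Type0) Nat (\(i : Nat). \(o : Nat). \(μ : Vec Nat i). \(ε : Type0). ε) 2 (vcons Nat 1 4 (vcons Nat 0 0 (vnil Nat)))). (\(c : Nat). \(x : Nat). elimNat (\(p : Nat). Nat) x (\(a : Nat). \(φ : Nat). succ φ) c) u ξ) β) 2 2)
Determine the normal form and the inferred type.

reduced normal form:
  0
inferred type:
  Nat


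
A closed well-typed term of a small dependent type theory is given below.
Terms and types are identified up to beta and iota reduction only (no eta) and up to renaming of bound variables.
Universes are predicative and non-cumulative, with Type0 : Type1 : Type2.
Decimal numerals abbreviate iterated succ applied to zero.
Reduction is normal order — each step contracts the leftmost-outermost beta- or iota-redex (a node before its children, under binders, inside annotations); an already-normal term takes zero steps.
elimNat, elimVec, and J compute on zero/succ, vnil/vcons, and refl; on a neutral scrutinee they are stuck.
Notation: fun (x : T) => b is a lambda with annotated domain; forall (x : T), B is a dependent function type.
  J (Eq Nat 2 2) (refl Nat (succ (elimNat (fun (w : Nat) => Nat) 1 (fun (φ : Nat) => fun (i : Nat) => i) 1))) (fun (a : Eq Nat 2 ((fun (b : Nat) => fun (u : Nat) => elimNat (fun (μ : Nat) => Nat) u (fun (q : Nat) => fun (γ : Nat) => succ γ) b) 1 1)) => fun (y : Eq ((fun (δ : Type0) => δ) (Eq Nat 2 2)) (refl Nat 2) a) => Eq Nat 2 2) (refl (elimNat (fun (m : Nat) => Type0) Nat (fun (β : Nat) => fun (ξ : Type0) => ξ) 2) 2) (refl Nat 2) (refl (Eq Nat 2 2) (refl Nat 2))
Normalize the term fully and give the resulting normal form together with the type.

reduced normal form:
  refl Nat 2
inferred type:
  Eq Nat 2 2
observation: reduction starts at a J iota-redex, and 8 normal-order steps reach the normal form.


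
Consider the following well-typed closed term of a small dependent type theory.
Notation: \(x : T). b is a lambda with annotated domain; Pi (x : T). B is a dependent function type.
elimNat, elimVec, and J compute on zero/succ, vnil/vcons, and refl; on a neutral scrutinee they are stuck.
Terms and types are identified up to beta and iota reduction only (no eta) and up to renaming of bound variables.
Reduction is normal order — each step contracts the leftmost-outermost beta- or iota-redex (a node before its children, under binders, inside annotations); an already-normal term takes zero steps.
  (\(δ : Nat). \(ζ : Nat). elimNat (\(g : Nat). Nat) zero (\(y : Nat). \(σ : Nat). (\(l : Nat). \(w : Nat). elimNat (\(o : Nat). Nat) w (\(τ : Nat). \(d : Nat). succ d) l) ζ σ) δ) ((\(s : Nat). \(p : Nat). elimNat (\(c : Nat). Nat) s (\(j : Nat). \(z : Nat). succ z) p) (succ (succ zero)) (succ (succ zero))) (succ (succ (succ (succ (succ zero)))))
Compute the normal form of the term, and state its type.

resulting normal form:
  succ (succ (succ (succ (succ (succ (succ (succ (succ (succ (succ (succ (succ (succ (succ (succ (succ (succ (succ (succ zero)))))))))))))))))))
the term's type:
  Nat
observation: the term reaches its normal form after 42 normal-order steps.


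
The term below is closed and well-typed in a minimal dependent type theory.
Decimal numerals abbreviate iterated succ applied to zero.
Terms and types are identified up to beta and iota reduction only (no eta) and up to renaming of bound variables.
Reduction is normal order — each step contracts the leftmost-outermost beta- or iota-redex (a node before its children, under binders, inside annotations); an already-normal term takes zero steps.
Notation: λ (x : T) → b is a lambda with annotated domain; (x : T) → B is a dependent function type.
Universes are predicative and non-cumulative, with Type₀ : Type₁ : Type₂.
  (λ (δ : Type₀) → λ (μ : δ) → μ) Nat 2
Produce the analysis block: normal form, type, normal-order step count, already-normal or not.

reduced normal form:
  2
the term's type:
  Nat
normal-order step count: 2
started in normal form: no
first contracted redex: a beta-redex


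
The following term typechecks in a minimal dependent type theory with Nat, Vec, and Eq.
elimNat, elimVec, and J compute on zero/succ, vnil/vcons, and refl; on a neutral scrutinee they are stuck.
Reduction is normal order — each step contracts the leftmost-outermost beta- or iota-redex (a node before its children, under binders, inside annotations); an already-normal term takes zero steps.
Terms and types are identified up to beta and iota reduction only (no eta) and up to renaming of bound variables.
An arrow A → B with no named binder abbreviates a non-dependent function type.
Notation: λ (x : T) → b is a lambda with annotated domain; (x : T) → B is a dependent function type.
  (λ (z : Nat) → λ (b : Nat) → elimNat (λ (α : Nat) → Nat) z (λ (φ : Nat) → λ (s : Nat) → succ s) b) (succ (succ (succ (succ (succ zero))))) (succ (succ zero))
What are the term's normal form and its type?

reduced normal form:
  succ (succ (succ (succ (succ (succ (succ zero))))))
the term's type:
  Nat
observation: normalization takes exactly 9 steps under the normal-order strategy.


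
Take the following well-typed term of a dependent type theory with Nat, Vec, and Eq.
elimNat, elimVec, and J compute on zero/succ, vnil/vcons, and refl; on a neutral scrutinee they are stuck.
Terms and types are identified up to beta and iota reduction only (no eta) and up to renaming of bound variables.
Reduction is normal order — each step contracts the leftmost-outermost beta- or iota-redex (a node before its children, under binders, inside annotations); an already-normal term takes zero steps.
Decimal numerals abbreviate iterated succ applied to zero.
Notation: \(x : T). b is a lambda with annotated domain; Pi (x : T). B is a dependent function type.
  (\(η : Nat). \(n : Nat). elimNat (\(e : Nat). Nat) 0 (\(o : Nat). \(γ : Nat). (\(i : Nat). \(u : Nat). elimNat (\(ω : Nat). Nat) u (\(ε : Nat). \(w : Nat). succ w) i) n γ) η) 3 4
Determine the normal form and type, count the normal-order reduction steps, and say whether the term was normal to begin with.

resulting normal form:
  12
type:
  Nat
steps to reach normal form (normal order): 57
term was already normal: no
first redex: a beta-redex


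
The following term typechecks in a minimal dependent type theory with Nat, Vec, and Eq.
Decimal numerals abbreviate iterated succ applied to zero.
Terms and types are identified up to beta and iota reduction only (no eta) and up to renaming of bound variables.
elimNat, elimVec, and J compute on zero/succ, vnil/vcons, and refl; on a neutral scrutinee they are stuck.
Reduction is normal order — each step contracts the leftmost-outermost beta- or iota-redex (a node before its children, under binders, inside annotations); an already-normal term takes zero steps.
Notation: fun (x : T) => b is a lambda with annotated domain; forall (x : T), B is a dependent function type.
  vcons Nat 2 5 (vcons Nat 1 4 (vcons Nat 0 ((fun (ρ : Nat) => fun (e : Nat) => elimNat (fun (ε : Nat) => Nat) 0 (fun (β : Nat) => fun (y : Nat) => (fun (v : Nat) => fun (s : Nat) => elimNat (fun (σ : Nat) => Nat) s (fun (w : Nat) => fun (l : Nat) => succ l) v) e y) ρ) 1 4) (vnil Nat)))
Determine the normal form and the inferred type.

normal form:
  vcons Nat 2 5 (vcons Nat 1 4 (vcons Nat 0 4 (vnil Nat)))
inferred type:
  Vec Nat 3


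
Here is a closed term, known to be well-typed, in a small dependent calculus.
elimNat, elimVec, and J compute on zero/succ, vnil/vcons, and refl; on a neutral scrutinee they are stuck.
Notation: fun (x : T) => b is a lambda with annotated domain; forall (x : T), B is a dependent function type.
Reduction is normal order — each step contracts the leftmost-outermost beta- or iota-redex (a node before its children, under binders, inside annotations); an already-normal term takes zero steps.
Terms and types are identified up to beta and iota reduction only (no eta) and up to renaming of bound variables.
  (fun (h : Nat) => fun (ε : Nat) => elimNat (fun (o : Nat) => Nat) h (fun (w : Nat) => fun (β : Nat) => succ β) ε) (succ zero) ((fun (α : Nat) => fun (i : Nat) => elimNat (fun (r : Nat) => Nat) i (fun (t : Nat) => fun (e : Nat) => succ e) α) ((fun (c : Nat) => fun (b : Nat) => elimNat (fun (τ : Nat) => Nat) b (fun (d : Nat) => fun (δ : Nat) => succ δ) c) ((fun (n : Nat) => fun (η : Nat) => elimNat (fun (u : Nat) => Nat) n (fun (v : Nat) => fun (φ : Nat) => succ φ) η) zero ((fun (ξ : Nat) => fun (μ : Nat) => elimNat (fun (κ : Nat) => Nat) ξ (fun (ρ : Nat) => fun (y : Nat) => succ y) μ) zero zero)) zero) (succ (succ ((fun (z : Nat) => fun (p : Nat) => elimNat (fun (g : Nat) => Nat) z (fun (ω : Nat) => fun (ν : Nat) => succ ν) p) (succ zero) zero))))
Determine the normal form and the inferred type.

resulting normal form:
  succ (succ (succ (succ zero)))
the term's type:
  Nat


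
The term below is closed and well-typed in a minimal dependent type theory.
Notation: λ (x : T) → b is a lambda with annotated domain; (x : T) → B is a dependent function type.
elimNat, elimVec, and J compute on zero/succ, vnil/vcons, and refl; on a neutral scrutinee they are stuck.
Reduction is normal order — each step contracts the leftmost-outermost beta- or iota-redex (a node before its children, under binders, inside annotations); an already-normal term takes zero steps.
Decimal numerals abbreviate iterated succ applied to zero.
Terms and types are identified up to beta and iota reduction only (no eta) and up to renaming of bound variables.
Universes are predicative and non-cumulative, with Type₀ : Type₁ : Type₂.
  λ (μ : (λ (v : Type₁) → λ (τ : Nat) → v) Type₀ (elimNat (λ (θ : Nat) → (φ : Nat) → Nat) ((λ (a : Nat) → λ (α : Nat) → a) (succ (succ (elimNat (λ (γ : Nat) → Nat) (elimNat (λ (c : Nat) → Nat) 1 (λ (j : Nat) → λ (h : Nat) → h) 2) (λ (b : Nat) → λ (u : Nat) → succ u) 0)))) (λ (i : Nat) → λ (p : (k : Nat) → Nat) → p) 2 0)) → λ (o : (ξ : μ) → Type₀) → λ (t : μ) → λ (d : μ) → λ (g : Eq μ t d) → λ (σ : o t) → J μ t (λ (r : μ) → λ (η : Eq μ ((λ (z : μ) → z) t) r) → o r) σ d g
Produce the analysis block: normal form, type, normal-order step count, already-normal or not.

resulting normal form:
  λ (μ : Type₀) → λ (v : (τ : μ) → Type₀) → λ (θ : μ) → λ (φ : μ) → λ (a : Eq μ θ φ) → λ (α : v θ) → J μ θ (λ (γ : μ) → λ (c : Eq μ θ γ) → v γ) α φ a
type:
  (μ : Type₀) → (v : (τ : μ) → Type₀) → (θ : μ) → (φ : μ) → (a : Eq μ θ φ) → (α : v θ) → v φ
reduction steps (normal order): 3
started in normal form: no
first contracted redex: a beta-redex


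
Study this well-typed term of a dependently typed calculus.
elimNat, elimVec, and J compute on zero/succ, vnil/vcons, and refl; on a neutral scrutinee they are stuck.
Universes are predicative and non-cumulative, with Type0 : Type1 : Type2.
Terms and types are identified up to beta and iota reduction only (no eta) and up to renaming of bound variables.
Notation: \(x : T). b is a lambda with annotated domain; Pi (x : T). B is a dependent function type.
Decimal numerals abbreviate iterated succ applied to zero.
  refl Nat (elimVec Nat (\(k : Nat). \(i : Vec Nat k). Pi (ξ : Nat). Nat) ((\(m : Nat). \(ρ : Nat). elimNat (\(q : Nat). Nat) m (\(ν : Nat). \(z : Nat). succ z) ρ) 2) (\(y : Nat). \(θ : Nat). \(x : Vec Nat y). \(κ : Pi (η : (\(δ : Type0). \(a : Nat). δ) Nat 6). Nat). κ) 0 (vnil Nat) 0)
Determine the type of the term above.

inferred type:
  Eq Nat 2 2


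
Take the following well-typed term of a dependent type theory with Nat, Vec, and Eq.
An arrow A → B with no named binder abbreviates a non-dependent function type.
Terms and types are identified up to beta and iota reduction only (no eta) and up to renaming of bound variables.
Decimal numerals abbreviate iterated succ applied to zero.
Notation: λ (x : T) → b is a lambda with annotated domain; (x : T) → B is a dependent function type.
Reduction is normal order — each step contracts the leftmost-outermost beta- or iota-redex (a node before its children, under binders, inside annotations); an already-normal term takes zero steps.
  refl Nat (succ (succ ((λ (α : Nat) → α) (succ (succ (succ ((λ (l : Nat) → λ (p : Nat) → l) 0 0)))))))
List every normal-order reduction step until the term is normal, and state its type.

normal-order reduction sequence:
  refl Nat (succ (succ ((λ (α : Nat) → α) (succ (succ (succ ((λ (l : Nat) → λ (p : Nat) → l) 0 0)))))))
  ~> refl Nat (succ (succ (succ (succ (succ ((λ (α : Nat) → λ (l : Nat) → α) 0 0))))))
  ~> refl Nat (succ (succ (succ (succ (succ ((λ (α : Nat) → 0) 0))))))
  ~> refl Nat 5
the term's type:
  Eq Nat 5 5


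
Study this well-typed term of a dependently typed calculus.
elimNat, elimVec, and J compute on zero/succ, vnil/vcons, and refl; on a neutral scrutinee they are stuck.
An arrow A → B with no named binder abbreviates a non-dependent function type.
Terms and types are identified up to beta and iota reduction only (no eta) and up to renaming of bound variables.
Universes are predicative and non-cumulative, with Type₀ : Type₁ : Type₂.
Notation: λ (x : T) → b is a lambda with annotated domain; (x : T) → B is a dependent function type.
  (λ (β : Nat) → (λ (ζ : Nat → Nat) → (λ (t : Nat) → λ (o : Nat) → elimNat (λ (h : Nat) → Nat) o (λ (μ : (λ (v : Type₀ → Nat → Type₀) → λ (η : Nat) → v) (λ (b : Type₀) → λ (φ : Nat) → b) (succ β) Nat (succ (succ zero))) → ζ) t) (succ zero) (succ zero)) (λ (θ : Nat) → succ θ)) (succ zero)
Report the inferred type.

type:
  Nat


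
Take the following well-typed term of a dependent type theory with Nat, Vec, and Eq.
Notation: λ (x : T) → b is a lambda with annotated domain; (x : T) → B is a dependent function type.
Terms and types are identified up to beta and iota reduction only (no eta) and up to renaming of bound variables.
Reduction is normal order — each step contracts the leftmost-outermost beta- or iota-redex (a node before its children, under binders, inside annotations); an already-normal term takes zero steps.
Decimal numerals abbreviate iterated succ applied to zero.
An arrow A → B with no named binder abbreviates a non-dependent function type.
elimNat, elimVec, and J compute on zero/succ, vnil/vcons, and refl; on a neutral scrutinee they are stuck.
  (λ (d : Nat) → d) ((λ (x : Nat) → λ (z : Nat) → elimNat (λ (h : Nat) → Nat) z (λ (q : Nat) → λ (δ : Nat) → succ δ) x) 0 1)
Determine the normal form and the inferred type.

reduced normal form:
  1
type:
  Nat
observation: 4 normal-order steps separate the term from its normal form.


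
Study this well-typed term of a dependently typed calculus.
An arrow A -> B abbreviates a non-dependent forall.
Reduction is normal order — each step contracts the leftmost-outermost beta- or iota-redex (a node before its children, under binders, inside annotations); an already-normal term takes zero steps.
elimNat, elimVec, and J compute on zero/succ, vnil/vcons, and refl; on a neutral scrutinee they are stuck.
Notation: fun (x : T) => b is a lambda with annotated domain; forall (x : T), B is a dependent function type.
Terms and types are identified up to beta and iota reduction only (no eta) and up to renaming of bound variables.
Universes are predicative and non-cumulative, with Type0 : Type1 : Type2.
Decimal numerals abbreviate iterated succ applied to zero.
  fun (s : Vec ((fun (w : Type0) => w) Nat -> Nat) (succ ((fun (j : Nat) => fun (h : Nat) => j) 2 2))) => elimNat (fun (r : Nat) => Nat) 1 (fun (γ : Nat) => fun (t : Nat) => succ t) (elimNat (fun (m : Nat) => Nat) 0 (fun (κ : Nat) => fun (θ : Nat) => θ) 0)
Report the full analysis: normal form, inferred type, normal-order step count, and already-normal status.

reduced normal form:
  fun (s : Vec (Nat -> Nat) 3) => 1
type:
  Vec (Nat -> Nat) 3 -> Nat
normal-order step count: 5
already normal: no
first contracted redex: a beta-redex


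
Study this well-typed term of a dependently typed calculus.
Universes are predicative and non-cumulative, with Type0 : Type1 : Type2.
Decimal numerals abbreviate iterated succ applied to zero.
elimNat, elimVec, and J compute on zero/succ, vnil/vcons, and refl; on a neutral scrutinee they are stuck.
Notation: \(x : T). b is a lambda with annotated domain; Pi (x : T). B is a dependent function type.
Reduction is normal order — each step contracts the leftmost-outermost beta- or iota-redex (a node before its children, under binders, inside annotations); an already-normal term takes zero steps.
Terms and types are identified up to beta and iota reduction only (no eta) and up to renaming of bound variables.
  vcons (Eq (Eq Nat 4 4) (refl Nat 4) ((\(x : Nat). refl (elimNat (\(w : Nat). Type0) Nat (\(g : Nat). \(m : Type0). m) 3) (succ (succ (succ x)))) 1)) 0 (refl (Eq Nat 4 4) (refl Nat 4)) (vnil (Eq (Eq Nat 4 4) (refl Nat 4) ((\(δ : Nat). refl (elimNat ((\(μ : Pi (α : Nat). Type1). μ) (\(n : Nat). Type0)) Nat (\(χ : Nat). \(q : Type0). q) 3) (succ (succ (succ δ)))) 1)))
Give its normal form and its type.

resulting normal form:
  vcons (Eq (Eq Nat 4 4) (refl Nat 4) (refl Nat 4)) 0 (refl (Eq Nat 4 4) (refl Nat 4)) (vnil (Eq (Eq Nat 4 4) (refl Nat 4) (refl Nat 4)))
inferred type:
  Vec (Eq (Eq Nat 4 4) (refl Nat 4) (refl Nat 4)) 1


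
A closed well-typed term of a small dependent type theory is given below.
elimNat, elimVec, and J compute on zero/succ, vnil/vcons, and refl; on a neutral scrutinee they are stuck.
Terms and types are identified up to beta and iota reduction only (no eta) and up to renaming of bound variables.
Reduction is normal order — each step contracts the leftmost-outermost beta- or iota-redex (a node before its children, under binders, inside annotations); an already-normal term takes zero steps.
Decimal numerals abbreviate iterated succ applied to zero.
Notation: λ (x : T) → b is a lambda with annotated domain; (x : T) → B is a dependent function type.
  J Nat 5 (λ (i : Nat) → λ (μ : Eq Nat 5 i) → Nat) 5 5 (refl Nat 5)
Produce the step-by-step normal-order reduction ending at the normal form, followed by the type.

normal-order reduction:
  J Nat 5 (λ (i : Nat) → λ (μ : Eq Nat 5 i) → Nat) 5 5 (refl Nat 5)
  ~> 5
the term's type:
  Nat


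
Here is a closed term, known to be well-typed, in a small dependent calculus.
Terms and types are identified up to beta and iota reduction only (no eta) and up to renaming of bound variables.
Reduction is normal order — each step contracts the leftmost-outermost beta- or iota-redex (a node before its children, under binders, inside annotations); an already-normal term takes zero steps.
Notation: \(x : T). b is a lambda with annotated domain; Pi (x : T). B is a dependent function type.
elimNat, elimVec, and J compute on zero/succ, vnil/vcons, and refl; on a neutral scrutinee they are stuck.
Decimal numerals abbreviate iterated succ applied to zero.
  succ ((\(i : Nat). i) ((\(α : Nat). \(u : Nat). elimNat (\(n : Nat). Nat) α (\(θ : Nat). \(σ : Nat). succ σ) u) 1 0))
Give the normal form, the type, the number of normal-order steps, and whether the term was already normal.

reduced normal form:
  2
type:
  Nat
reduction steps (normal order): 4
term was already normal: no
first redex: a beta-redex


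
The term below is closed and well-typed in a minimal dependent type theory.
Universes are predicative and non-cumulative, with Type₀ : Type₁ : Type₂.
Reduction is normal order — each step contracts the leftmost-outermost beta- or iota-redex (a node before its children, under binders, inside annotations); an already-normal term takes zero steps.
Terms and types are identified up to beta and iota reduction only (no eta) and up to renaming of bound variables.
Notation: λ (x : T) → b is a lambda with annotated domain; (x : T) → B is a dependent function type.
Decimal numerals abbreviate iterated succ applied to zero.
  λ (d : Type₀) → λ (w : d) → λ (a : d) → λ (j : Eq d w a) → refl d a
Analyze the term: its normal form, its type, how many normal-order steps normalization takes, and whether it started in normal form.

reduced normal form:
  λ (d : Type₀) → λ (w : d) → λ (a : d) → λ (j : Eq d w a) → refl d a
type:
  (d : Type₀) → (w : d) → (a : d) → (j : Eq d w a) → Eq d a a
reduction steps (normal order): 0
term was already normal: yes


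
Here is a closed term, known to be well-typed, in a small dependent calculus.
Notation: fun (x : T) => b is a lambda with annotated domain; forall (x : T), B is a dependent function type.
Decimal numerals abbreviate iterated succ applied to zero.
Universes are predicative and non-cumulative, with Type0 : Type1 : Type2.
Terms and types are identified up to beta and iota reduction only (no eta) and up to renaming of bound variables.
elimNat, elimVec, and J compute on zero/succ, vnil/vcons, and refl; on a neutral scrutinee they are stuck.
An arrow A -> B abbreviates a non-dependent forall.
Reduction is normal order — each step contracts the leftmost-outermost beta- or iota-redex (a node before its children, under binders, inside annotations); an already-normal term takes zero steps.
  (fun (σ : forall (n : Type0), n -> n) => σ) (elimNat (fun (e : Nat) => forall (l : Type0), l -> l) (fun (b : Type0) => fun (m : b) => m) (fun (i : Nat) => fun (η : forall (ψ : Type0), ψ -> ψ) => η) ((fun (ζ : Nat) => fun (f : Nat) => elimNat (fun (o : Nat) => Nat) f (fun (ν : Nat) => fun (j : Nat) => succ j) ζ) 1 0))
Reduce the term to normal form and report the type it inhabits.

resulting normal form:
  fun (σ : Type0) => fun (n : σ) => n
the term's type:
  forall (σ : Type0), σ -> σ


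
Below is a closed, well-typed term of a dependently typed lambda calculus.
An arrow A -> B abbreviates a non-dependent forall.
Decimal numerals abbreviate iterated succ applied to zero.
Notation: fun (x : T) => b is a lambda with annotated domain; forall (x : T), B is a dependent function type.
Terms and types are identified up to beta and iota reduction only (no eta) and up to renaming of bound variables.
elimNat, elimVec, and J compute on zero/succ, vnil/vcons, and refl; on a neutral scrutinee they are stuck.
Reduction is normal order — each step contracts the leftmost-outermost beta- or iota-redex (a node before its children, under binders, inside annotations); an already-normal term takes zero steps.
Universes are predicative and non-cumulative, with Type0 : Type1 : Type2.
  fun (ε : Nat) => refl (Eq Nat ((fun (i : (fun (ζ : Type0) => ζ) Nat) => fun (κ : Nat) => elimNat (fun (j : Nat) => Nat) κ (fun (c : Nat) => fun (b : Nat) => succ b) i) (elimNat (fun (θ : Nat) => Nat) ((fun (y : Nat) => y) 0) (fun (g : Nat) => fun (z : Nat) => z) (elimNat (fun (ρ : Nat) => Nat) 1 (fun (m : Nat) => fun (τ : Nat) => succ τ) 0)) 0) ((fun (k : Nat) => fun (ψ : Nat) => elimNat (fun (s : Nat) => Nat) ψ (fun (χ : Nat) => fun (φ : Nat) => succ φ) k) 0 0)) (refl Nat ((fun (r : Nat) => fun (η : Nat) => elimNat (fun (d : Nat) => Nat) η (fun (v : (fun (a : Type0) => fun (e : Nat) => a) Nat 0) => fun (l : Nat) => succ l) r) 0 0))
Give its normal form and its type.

normal form:
  fun (ε : Nat) => refl (Eq Nat 0 0) (refl Nat 0)
the term's type:
  Nat -> Eq (Eq Nat 0 0) (refl Nat 0) (refl Nat 0)
observation: the first redex contracted is a beta-redex; the normal form is reached in 15 normal-order steps.


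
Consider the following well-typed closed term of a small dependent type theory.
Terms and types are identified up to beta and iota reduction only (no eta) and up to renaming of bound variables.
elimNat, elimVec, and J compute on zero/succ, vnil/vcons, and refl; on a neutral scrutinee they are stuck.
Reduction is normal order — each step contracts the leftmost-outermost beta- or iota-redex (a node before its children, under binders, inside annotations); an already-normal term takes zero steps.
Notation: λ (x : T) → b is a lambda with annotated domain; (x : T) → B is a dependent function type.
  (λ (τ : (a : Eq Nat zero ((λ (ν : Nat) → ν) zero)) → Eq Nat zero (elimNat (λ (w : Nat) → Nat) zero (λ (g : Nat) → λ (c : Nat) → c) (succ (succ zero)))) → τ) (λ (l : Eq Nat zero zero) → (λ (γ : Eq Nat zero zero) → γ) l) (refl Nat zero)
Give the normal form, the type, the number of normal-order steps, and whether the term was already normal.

normal form:
  refl Nat zero
type:
  Eq Nat zero zero
steps to reach normal form (normal order): 3
started in normal form: no
first contracted redex: a beta-redex


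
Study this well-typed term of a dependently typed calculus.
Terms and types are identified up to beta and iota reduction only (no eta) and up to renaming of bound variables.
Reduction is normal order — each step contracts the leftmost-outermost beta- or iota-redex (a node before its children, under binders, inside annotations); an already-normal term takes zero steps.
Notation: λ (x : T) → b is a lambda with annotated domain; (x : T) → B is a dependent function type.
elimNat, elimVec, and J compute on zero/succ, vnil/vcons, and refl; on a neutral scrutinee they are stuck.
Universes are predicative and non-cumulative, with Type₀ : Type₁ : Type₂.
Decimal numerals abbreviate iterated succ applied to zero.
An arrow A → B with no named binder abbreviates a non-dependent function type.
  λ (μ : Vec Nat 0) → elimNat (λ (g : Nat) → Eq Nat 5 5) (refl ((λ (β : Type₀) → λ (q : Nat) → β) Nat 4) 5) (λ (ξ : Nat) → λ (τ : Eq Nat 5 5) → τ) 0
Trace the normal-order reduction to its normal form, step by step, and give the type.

normal-order reduction:
  λ (μ : Vec Nat 0) → elimNat (λ (g : Nat) → Eq Nat 5 5) (refl ((λ (β : Type₀) → λ (q : Nat) → β) Nat 4) 5) (λ (ξ : Nat) → λ (τ : Eq Nat 5 5) → τ) 0
  ~> λ (μ : Vec Nat 0) → refl ((λ (g : Type₀) → λ (β : Nat) → g) Nat 4) 5
  ~> λ (μ : Vec Nat 0) → refl ((λ (g : Nat) → Nat) 4) 5
  ~> λ (μ : Vec Nat 0) → refl Nat 5
the term's type:
  Vec Nat 0 → Eq Nat 5 5


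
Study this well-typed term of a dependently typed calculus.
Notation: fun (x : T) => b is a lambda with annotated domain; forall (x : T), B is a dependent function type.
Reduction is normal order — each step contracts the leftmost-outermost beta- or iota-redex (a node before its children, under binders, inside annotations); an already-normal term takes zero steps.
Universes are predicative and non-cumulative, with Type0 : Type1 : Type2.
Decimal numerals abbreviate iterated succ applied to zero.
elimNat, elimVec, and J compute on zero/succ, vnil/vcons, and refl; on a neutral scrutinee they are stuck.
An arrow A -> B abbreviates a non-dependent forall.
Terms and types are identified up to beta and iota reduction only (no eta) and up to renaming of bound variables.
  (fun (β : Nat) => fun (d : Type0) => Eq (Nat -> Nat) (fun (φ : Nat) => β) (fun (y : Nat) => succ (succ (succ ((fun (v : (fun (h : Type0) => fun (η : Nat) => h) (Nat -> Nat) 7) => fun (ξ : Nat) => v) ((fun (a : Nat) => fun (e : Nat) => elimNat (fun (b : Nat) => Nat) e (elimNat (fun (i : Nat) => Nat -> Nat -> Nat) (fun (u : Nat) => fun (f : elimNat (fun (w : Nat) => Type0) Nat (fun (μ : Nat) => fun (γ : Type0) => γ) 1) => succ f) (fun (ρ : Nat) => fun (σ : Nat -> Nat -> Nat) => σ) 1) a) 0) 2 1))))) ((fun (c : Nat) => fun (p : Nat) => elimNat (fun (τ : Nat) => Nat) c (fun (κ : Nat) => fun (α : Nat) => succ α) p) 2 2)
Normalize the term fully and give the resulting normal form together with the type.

resulting normal form:
  fun (β : Type0) => Eq (Nat -> Nat) (fun (d : Nat) => 4) (fun (φ : Nat) => 4)
inferred type:
  Type0 -> Type0


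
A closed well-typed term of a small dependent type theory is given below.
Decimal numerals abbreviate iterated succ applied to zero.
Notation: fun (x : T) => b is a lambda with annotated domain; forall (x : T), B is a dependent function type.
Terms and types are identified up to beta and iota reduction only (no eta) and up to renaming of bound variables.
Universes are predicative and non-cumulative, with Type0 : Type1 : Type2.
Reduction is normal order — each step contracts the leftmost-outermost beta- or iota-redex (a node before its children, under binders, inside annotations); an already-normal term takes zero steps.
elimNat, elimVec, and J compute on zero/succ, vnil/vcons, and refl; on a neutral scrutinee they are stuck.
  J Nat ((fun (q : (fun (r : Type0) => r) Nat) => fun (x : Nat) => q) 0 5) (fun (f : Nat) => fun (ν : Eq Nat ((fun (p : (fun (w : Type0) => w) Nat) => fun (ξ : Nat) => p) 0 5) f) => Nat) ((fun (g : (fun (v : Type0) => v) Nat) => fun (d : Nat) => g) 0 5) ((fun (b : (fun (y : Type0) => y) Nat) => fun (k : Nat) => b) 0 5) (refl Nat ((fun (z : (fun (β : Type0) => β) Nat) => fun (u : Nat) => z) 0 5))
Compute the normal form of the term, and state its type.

reduced normal form:
  0
the term's type:
  Nat
observation: 3 normal-order steps normalize the term, beginning with a J iota-redex.


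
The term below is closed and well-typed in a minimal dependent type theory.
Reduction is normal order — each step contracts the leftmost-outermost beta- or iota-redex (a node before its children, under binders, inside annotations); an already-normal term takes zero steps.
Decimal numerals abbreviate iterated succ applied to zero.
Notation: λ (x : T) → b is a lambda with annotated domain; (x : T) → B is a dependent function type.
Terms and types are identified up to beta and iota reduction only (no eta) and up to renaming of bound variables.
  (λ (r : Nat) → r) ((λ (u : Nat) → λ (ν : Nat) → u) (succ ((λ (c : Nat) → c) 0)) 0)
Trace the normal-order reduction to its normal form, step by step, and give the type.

normal-order reduction sequence:
  (λ (r : Nat) → r) ((λ (u : Nat) → λ (ν : Nat) → u) (succ ((λ (c : Nat) → c) 0)) 0)
  ~> (λ (r : Nat) → λ (u : Nat) → r) (succ ((λ (ν : Nat) → ν) 0)) 0
  ~> (λ (r : Nat) → succ ((λ (u : Nat) → u) 0)) 0
  ~> succ ((λ (r : Nat) → r) 0)
  ~> 1
type:
  Nat


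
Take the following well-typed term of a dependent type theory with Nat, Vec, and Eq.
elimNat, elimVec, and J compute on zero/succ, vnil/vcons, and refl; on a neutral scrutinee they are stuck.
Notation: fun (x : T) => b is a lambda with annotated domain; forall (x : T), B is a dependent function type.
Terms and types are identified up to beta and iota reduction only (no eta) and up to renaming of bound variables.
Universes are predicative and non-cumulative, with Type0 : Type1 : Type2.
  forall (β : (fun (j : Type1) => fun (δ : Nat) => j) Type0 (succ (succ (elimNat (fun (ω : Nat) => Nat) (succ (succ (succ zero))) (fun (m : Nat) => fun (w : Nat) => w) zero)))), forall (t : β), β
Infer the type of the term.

type:
  Type1


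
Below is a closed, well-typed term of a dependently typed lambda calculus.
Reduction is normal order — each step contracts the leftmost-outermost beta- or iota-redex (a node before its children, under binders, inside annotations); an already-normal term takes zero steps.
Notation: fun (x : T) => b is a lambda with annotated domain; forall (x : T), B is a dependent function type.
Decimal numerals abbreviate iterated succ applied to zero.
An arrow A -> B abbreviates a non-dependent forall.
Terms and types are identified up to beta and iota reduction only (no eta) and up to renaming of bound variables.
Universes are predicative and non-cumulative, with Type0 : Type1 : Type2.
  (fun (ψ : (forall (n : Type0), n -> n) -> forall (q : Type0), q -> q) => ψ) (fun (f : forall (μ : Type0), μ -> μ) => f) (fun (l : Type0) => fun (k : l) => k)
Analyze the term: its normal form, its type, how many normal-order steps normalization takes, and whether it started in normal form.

reduced normal form:
  fun (ψ : Type0) => fun (n : ψ) => n
the term's type:
  forall (ψ : Type0), ψ -> ψ
steps to reach normal form (normal order): 2
started in normal form: no
first redex: a beta-redex


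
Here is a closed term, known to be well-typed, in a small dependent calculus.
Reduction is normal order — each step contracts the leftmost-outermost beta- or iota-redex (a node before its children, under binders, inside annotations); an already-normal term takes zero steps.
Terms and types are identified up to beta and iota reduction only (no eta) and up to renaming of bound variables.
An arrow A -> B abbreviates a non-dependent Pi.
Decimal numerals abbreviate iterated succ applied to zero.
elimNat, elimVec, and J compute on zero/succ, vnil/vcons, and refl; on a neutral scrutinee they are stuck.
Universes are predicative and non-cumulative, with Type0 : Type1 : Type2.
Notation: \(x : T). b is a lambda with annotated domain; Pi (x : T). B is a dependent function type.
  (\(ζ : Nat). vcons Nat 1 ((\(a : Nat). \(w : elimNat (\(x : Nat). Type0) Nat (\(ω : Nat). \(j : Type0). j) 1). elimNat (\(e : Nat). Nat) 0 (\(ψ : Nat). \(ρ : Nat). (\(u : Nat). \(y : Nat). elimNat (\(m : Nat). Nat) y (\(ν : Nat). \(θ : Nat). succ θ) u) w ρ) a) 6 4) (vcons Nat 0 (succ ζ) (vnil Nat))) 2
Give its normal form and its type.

resulting normal form:
  vcons Nat 1 24 (vcons Nat 0 3 (vnil Nat))
inferred type:
  Vec Nat 2
observation: the first redex contracted is a beta-redex; the normal form is reached in 112 normal-order steps.


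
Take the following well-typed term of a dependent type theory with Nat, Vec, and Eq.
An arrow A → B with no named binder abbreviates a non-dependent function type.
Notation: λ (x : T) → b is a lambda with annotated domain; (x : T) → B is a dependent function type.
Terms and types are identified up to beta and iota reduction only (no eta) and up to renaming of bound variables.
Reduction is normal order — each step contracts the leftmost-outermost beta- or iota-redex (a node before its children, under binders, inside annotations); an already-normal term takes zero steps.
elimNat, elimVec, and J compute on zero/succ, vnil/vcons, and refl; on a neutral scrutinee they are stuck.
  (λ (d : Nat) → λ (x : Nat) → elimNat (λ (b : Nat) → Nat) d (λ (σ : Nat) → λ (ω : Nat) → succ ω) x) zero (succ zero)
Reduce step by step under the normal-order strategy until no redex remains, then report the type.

normal-order reduction sequence:
  (λ (d : Nat) → λ (x : Nat) → elimNat (λ (b : Nat) → Nat) d (λ (σ : Nat) → λ (ω : Nat) → succ ω) x) zero (succ zero)
  ~> (λ (d : Nat) → elimNat (λ (x : Nat) → Nat) zero (λ (b : Nat) → λ (σ : Nat) → succ σ) d) (succ zero)
  ~> elimNat (λ (d : Nat) → Nat) zero (λ (x : Nat) → λ (b : Nat) → succ b) (succ zero)
  ~> (λ (d : Nat) → λ (x : Nat) → succ x) zero (elimNat (λ (b : Nat) → Nat) zero (λ (σ : Nat) → λ (ω : Nat) → succ ω) zero)
  ~> (λ (d : Nat) → succ d) (elimNat (λ (x : Nat) → Nat) zero (λ (b : Nat) → λ (σ : Nat) → succ σ) zero)
  ~> succ (elimNat (λ (d : Nat) → Nat) zero (λ (x : Nat) → λ (b : Nat) → succ b) zero)
  ~> succ zero
inferred type:
  Nat
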